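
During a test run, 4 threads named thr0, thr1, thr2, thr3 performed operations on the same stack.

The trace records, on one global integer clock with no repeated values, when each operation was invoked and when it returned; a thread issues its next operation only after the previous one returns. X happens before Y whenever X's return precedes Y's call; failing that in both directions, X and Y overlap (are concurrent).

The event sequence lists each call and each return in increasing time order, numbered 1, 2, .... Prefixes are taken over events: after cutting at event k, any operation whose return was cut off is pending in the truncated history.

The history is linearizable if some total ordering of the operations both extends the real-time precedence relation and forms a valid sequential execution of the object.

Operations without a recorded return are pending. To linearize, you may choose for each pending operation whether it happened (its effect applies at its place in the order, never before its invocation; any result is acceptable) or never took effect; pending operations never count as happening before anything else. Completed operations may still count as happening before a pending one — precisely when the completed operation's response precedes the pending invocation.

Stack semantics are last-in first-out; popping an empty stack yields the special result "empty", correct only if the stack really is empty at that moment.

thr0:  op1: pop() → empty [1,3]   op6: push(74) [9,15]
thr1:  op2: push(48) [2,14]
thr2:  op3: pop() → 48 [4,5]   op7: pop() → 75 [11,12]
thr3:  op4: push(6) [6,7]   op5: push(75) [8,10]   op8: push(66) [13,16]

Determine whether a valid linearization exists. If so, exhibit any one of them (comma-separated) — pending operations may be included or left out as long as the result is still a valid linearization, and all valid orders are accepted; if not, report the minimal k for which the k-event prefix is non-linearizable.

linearizable — witness: op1, op2, op3, op4, op5, op7, op6, op8

1. op1 pop() → empty, leaving stack <>
2. op2 push(48), leaving stack <48>
3. op3 pop() → 48, leaving stack <>
4. op4 push(6), leaving stack <6>
5. op5 push(75), leaving stack <6,75>
6. op7 pop() → 75, leaving stack <6>
7. op6 push(74), leaving stack <6,74>
8. op8 push(66), leaving stack <6,74,66>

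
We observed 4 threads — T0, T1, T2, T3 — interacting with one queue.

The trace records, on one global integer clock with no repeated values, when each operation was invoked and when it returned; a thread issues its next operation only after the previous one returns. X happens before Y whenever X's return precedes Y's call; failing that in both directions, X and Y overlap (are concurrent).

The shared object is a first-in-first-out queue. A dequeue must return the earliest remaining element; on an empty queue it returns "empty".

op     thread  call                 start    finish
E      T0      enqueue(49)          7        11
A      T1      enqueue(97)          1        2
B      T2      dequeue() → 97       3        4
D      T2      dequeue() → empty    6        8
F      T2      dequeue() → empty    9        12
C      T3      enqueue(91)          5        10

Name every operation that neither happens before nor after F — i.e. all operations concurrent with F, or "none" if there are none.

C, E

F spans [9,12]; an op avoiding the whole window 9..12 is ordered, any other is concurrent
A [1,2]: before
B [3,4]: before
C [5,10]: concurrent
D [6,8]: before
E [7,11]: concurrent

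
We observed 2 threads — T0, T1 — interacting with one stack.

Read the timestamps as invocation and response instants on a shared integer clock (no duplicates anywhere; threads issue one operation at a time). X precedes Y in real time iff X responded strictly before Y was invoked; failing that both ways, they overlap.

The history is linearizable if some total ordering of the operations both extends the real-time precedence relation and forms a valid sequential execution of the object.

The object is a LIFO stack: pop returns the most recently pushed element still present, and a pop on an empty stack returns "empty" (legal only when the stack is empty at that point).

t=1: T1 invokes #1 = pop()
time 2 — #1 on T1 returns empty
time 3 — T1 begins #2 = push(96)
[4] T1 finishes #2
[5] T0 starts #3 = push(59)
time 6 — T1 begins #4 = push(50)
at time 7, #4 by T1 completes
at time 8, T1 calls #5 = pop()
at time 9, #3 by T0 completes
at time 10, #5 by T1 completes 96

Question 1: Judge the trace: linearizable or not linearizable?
events 1..9 are fine; event 10 — the response of #5 at time 10 — makes the prefix non-linearizable
all 3 real-time-respecting orders fail — 5 completed stack operations, no legal replay
take #1, #2, #3, #4, #5: step 5 already fails, because #5 pop() → 96 cannot occur there
take #1, #2, #4, #3, #5: step 5 already fails, because #5 pop() → 96 cannot occur there

not linearizable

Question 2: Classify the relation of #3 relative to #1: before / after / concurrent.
Answer: after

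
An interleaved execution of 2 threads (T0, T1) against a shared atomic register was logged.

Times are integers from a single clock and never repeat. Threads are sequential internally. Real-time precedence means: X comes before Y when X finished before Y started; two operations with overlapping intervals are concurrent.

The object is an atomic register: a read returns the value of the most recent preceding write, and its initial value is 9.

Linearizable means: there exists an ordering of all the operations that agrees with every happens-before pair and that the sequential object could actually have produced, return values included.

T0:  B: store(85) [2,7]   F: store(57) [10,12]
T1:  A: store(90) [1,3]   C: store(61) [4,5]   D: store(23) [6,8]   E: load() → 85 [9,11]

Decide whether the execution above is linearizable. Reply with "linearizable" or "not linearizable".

linearizable

one valid linearization: A, C, D, B, E, F
1. A store(90), leaving value 90
2. C store(61), leaving value 61
3. D store(23), leaving value 23
4. B store(85), leaving value 85
5. E load() → 85, leaving value 85
6. F store(57), leaving value 57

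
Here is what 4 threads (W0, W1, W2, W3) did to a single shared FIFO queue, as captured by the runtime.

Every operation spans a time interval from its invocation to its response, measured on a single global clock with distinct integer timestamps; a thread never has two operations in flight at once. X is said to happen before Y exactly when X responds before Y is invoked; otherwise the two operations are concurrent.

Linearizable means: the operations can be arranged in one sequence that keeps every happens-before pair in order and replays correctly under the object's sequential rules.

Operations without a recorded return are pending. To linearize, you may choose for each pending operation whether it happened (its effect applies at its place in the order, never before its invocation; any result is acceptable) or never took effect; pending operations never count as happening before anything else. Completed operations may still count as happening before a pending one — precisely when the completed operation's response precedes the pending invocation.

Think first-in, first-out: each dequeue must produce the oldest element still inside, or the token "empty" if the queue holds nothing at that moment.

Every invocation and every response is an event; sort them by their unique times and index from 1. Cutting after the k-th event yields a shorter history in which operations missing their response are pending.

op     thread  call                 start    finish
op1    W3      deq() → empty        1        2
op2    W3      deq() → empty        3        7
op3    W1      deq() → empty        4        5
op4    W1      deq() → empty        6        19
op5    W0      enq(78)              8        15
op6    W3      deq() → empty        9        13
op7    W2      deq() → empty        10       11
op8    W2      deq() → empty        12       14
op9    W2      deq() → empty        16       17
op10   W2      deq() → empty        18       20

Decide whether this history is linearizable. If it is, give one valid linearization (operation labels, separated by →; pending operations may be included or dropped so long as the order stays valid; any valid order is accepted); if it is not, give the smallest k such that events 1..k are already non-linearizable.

already the first 19 events (up to op4's response at time 19) admit no linearization; the first 18 still do
the 9 completed operations admit 156 real-time orders; each fails the FIFO queue replay
every completion of the 1 pending operation (op10) was checked; none linearizes
one such order, op1, op2, op3, op4, op5, op6, op7, op8, op9 (pending dropped), breaks at step 6 where op6 deq() → empty is illegal
one such order, op1, op2, op3, op4, op5, op7, op6, op8, op9 (pending dropped), breaks at step 6 where op7 deq() → empty is illegal

not linearizable — minimal violating prefix: 19 events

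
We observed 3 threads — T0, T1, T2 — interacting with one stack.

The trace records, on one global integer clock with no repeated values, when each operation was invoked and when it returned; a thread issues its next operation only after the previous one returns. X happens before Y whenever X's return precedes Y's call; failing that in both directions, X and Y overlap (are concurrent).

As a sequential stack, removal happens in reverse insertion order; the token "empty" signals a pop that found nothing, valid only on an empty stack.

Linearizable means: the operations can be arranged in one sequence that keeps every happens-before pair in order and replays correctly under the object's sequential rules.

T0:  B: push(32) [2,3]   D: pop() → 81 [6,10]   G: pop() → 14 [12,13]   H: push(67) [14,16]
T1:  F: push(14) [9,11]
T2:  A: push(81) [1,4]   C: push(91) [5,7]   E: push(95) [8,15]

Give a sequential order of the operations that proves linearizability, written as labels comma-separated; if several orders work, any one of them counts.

after step 1 (B push(32)): stack <32>
after step 2 (A push(81)): stack <32,81>
after step 3 (D pop() → 81): stack <32>
after step 4 (C push(91)): stack <32,91>
after step 5 (E push(95)): stack <32,91,95>
after step 6 (F push(14)): stack <32,91,95,14>
after step 7 (G pop() → 14): stack <32,91,95>
after step 8 (H push(67)): stack <32,91,95,67>

B, A, D, C, E, F, G, H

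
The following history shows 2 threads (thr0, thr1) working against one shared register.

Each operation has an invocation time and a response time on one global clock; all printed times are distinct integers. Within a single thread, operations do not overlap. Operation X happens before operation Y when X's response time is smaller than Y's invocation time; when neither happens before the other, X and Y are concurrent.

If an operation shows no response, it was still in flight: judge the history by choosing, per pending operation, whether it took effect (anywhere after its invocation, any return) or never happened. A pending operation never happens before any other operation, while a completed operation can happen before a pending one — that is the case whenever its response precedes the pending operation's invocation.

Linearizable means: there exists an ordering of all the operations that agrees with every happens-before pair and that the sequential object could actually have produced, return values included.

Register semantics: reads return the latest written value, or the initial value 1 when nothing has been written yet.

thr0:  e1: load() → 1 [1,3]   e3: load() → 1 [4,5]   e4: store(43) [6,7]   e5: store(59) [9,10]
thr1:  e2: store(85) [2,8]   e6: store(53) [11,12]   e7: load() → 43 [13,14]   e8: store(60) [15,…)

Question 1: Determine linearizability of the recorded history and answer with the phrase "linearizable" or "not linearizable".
not linearizable

prefix check: 1..13 passes, 1..14 fails once e7's time-14 response joins
every one of the 4 real-time-consistent orders over 7 completed register ops fails the sequential spec
one such order, e1, e2, e3, e4, e5, e6, e7, breaks at step 3 where e3 load() → 1 is illegal
one such order, e1, e3, e2, e4, e5, e6, e7, breaks at step 7 where e7 load() → 43 is illegal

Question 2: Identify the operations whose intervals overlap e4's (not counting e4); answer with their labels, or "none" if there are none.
e2

concurrent with e4 ([6,7]): every op whose interval crosses 6..7
e1 [1,3]: before
e2 [2,8]: concurrent
e3 [4,5]: before
e5 [9,10]: after
e6 [11,12]: after
e7 [13,14]: after
e8 [15,…): after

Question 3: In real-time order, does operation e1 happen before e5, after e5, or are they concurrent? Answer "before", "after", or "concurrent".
before

e1 spans [1,3], e5 spans [9,10]
resp(e1)=3 < inv(e5)=9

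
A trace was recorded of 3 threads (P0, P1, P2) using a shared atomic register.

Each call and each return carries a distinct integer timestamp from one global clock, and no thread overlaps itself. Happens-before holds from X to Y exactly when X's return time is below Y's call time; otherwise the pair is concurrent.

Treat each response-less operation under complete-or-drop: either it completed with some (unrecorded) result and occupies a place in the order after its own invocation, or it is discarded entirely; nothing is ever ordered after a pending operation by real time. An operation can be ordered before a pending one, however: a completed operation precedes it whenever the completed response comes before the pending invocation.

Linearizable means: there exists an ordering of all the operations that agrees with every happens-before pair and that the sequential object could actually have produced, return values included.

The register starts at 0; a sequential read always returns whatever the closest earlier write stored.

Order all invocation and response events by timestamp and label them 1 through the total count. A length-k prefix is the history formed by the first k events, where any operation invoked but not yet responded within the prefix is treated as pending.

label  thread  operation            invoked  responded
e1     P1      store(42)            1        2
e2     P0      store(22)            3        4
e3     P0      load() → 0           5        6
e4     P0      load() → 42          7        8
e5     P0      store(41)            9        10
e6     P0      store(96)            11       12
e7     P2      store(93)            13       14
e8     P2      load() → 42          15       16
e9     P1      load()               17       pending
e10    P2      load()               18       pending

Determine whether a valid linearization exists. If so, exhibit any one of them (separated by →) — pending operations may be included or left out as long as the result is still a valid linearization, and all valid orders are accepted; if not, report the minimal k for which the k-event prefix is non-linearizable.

not linearizable — minimal violating prefix: 6 events

through event 5 a valid linearization exists; event 6 (e3 responding at time 6) ends that
the completed operations (3 total) allow one real-time order; the atomic register replay rejects it
take e1, e2, e3: step 3 already fails, because e3 load() → 0 cannot occur there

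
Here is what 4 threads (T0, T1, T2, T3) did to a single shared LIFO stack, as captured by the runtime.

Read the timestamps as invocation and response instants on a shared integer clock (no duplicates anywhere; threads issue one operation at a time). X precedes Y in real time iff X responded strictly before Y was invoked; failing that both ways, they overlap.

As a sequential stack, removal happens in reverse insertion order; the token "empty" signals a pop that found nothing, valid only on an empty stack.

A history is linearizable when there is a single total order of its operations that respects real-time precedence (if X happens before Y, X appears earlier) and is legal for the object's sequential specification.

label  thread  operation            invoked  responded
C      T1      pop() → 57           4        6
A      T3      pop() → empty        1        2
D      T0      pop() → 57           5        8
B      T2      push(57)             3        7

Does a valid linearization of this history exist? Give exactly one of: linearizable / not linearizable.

not linearizable

events 1..7 are fine; event 8 — the response of D at time 8 — makes the prefix non-linearizable
6 orders of the 4 completed LIFO stack ops respect real time; none is legal
for example A, B, C, D fails at step 4: D pop() → 57 is not legal there
for example A, B, D, C fails at step 4: C pop() → 57 is not legal there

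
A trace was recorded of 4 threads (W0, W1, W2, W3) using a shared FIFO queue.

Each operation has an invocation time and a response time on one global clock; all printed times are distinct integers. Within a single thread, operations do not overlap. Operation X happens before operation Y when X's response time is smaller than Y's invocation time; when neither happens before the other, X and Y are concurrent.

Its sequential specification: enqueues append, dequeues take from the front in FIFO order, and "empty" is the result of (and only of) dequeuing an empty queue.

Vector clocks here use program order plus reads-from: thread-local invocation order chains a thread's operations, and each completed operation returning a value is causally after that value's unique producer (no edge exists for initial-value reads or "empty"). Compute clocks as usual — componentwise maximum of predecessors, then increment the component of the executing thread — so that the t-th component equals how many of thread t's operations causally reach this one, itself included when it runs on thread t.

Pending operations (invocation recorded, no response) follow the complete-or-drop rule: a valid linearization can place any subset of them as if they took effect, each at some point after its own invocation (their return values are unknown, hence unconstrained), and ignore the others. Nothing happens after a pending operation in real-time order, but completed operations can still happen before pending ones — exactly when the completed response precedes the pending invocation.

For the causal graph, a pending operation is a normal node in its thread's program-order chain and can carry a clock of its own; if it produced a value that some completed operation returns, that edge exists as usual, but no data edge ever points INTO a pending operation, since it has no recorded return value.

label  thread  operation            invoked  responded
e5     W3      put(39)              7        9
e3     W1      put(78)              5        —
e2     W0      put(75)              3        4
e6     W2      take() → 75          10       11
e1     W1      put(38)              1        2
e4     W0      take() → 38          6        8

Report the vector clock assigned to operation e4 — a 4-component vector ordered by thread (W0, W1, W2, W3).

invoked at 7, e5 has no predecessors; its own W3 bump gives (0, 0, 0, 1)
invoked at 1, e1 has no predecessors; its own W1 bump gives (0, 1, 0, 0)
invoked at 3, e2 has no predecessors; its own W0 bump gives (1, 0, 0, 0)
e3, invoked 5, takes VC(e1)=(0, 1, 0, 0) under max, adds 1 for W1 → (0, 2, 0, 0)
e6, invoked 10, takes VC(e2)=(1, 0, 0, 0) under max, adds 1 for W2 → (1, 0, 1, 0)
e4, invoked 6, takes VC(e1)=(0, 1, 0, 0), VC(e2)=(1, 0, 0, 0) under max, adds 1 for W0 → (2, 1, 0, 0)
target: VC(e4) = (2, 1, 0, 0)

(2, 1, 0, 0)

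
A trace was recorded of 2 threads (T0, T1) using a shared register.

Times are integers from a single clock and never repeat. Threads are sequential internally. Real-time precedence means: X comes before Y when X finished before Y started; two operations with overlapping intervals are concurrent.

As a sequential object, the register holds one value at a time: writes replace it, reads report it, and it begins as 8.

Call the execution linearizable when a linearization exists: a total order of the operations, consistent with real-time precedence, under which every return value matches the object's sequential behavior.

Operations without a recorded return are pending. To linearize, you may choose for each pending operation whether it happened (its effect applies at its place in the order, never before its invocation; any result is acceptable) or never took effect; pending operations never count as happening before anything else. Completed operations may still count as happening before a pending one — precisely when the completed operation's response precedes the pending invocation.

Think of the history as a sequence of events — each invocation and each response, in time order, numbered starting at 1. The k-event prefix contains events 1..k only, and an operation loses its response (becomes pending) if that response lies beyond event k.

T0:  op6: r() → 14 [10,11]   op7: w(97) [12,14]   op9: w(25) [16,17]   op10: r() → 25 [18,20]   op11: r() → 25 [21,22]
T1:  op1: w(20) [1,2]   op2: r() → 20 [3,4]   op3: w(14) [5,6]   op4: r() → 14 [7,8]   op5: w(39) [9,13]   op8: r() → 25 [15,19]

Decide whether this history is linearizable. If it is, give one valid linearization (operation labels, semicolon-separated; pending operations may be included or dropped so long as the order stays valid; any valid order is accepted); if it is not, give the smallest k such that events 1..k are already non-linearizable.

1. op1 w(20), leaving value 20
2. op2 r() → 20, leaving value 20
3. op3 w(14), leaving value 14
4. op4 r() → 14, leaving value 14
5. op6 r() → 14, leaving value 14
6. op5 w(39), leaving value 39
7. op7 w(97), leaving value 97
8. op9 w(25), leaving value 25
9. op8 r() → 25, leaving value 25
10. op10 r() → 25, leaving value 25
11. op11 r() → 25, leaving value 25

linearizable — witness: op1; op2; op3; op4; op6; op5; op7; op9; op8; op10; op11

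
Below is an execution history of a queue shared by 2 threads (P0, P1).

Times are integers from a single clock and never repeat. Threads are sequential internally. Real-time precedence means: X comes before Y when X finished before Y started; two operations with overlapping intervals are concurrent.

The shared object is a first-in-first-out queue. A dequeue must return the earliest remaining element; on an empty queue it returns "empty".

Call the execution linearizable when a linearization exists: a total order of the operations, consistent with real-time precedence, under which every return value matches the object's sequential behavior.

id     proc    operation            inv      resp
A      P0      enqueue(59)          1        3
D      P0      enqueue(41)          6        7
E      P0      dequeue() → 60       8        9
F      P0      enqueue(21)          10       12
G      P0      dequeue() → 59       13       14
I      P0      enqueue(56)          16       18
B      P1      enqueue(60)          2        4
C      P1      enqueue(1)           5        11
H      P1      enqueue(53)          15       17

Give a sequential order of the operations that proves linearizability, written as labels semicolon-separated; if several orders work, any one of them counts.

step 1: B enqueue(60) — queue <60>
step 2: A enqueue(59) — queue <60,59>
step 3: C enqueue(1) — queue <60,59,1>
step 4: D enqueue(41) — queue <60,59,1,41>
step 5: E dequeue() → 60 — queue <59,1,41>
step 6: F enqueue(21) — queue <59,1,41,21>
step 7: G dequeue() → 59 — queue <1,41,21>
step 8: H enqueue(53) — queue <1,41,21,53>
step 9: I enqueue(56) — queue <1,41,21,53,56>

B; A; C; D; E; F; G; H; I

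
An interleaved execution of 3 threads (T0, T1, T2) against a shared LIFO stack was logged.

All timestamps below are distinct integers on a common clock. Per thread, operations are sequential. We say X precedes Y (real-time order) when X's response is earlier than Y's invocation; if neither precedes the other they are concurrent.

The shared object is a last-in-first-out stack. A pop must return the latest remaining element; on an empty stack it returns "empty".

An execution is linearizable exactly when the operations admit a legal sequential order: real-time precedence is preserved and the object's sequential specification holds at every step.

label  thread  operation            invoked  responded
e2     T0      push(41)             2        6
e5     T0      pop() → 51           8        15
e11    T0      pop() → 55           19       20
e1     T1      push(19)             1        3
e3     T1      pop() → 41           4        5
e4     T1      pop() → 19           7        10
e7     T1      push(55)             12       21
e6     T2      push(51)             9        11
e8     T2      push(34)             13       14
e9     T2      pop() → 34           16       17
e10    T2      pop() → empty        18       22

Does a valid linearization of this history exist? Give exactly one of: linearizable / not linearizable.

linearizable

one valid linearization: e1, e2, e3, e4, e6, e5, e7, e8, e9, e11, e10
1. e1 push(19), leaving stack <19>
2. e2 push(41), leaving stack <19,41>
3. e3 pop() → 41, leaving stack <19>
4. e4 pop() → 19, leaving stack <>
5. e6 push(51), leaving stack <51>
6. e5 pop() → 51, leaving stack <>
7. e7 push(55), leaving stack <55>
8. e8 push(34), leaving stack <55,34>
9. e9 pop() → 34, leaving stack <55>
10. e11 pop() → 55, leaving stack <>
11. e10 pop() → empty, leaving stack <>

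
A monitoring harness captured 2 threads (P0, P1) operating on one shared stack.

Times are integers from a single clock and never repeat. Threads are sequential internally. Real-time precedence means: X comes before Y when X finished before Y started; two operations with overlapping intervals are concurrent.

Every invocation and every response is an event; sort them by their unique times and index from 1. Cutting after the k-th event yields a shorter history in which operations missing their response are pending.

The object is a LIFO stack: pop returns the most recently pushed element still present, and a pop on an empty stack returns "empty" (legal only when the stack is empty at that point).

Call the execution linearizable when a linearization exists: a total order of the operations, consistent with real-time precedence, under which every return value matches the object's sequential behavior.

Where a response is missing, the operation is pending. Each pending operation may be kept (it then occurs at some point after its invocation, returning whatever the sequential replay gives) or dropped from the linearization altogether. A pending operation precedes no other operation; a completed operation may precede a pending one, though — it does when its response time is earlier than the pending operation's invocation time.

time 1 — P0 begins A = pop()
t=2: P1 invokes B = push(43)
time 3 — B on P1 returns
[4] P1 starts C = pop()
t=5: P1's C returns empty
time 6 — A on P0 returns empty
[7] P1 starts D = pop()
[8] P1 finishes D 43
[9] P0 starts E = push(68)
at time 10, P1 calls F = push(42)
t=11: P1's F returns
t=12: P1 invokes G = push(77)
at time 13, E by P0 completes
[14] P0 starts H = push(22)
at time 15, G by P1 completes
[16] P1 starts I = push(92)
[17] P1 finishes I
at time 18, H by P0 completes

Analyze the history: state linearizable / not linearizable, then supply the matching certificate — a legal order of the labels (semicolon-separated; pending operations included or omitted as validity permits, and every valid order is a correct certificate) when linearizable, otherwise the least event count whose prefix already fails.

not linearizable — minimal violating prefix: 6 events

through event 5 a valid linearization exists; event 6 (A responding at time 6) ends that
3 orders of the 3 completed stack ops respect real time; none is legal
for example A, B, C fails at step 3: C pop() → empty is not legal there
for example B, A, C fails at step 2: A pop() → empty is not legal there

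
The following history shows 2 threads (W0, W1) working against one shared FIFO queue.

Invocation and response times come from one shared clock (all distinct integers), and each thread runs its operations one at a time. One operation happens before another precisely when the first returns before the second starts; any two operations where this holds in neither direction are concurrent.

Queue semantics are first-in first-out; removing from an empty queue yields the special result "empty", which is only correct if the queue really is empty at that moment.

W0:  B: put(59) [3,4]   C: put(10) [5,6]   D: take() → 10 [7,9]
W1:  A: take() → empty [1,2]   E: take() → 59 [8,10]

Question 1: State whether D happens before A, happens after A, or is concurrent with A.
D spans [7,9], A spans [1,2]
resp(A)=2 < inv(D)=7

after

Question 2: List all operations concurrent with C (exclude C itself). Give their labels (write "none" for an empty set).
concurrent with C ([5,6]): every op whose interval crosses 5..6
A [1,2]: before
B [3,4]: before
D [7,9]: after
E [8,10]: after

none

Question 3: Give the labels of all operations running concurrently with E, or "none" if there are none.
overlap test against E [8,10]: concurrent iff the interval meets 8..10
A [1,2]: before
B [3,4]: before
C [5,6]: before
D [7,9]: concurrent

D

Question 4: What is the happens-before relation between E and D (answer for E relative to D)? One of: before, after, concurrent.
E spans [8,10], D spans [7,9]
the intervals overlap in both directions

concurrent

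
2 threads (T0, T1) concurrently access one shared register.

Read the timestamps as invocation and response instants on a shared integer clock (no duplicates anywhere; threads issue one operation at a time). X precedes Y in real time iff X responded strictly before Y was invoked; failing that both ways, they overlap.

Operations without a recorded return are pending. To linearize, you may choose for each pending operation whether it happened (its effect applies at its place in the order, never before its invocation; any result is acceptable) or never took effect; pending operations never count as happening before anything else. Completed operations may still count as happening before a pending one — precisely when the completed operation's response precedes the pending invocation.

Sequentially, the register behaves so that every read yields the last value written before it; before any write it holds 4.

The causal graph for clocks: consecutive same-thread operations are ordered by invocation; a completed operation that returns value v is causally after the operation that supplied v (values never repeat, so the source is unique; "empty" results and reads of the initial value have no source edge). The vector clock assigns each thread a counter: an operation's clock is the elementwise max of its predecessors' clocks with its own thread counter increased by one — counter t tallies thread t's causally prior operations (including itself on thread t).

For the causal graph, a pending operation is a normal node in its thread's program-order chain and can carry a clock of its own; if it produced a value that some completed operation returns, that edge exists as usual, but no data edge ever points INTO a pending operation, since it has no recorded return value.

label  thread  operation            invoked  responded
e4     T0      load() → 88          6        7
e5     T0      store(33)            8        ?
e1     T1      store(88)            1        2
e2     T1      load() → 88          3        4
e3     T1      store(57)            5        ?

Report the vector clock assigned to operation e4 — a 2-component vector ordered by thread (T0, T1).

VC(e1, invoked at 1): no causal predecessors; +1 on T1 → (0, 1)
merge at e2 (invoked 3): VC(e1)=(0, 1), own-thread bump on T1 → (0, 2)
merge at e4 (invoked 6): VC(e1)=(0, 1), own-thread bump on T0 → (1, 1)
merge at e3 (invoked 5): VC(e2)=(0, 2), own-thread bump on T1 → (0, 3)
merge at e5 (invoked 8): VC(e4)=(1, 1), own-thread bump on T0 → (2, 1)
target: VC(e4) = (1, 1)

(1, 1)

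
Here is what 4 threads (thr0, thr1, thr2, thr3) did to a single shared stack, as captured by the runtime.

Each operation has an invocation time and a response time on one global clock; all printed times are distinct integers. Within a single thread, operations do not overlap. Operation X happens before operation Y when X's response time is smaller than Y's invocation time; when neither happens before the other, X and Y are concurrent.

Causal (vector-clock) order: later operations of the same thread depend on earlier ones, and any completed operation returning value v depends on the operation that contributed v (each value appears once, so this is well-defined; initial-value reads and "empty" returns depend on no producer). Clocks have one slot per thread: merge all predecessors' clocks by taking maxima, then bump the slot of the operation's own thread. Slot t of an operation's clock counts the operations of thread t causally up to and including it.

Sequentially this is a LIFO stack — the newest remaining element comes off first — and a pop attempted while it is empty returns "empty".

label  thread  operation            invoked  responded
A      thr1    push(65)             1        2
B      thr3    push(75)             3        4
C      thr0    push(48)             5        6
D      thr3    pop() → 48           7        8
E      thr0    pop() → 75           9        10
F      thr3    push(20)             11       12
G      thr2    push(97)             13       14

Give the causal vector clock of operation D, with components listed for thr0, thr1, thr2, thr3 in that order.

(1, 0, 0, 2)

root op B, invoked 3: fresh clock plus thr3's own tick → (0, 0, 0, 1)
root op G, invoked 13: fresh clock plus thr2's own tick → (0, 0, 1, 0)
root op A, invoked 1: fresh clock plus thr1's own tick → (0, 1, 0, 0)
root op C, invoked 5: fresh clock plus thr0's own tick → (1, 0, 0, 0)
invoked at 7, D merges VC(B)=(0, 0, 0, 1), VC(C)=(1, 0, 0, 0) and bumps thr3's slot → (1, 0, 0, 2)
invoked at 9, E merges VC(B)=(0, 0, 0, 1), VC(C)=(1, 0, 0, 0) and bumps thr0's slot → (2, 0, 0, 1)
invoked at 11, F merges VC(D)=(1, 0, 0, 2) and bumps thr3's slot → (1, 0, 0, 3)
target: VC(D) = (1, 0, 0, 2)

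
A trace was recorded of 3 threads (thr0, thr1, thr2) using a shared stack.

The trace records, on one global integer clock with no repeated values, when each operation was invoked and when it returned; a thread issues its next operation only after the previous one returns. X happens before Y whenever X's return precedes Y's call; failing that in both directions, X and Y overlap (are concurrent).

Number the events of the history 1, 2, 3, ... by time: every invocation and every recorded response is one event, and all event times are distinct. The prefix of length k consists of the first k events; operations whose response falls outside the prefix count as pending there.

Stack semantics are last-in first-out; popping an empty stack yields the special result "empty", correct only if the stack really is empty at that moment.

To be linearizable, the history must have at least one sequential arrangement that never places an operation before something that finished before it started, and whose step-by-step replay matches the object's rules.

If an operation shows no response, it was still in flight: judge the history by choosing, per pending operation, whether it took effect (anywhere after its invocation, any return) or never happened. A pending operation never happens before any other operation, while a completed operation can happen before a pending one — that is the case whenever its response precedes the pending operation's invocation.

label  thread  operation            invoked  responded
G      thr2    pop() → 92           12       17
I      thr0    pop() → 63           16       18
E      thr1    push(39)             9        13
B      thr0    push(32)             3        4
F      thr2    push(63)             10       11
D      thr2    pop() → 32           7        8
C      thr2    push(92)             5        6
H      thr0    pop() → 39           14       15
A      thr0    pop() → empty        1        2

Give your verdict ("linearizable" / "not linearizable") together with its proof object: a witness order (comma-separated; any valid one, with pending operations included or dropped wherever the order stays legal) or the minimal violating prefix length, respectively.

cut after 7 events: linearizable; cut after 8 events (D responds, time 8): not linearizable
exhaustive check: the 4 completed stack ops admit one real-time order; illegal
e.g. A, B, C, D: illegal at step 4, since D pop() → 32 cannot apply there

not linearizable — minimal violating prefix: 8 events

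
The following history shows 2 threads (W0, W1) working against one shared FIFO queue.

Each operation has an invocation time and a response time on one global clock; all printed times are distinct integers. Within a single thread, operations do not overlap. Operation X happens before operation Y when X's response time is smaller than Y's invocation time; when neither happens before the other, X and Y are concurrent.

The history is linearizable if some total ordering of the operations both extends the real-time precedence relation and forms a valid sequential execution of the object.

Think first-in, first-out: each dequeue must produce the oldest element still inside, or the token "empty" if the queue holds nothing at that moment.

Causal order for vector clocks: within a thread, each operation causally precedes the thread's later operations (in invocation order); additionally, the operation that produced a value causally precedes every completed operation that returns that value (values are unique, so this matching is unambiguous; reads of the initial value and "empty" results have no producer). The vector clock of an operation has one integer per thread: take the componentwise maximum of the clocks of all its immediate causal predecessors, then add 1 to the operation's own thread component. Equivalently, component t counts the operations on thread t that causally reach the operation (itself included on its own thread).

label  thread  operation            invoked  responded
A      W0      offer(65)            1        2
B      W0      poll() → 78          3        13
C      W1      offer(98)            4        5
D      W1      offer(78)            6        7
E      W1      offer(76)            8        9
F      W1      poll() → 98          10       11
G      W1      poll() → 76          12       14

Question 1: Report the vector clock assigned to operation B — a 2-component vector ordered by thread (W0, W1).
root op C, invoked 4: fresh clock plus W1's own tick → (0, 1)
root op A, invoked 1: fresh clock plus W0's own tick → (1, 0)
invoked at 6, D merges VC(C)=(0, 1) and bumps W1's slot → (0, 2)
invoked at 8, E merges VC(D)=(0, 2) and bumps W1's slot → (0, 3)
invoked at 10, F merges VC(C)=(0, 1), VC(E)=(0, 3) and bumps W1's slot → (0, 4)
invoked at 3, B merges VC(A)=(1, 0), VC(D)=(0, 2) and bumps W0's slot → (2, 2)
invoked at 12, G merges VC(E)=(0, 3), VC(F)=(0, 4) and bumps W1's slot → (0, 5)
target: VC(B) = (2, 2)

(2, 2)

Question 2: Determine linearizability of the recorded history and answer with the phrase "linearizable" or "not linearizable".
already the first 13 events (up to B's response at time 13) admit no linearization; the first 12 still do
6 completed operations, 5 real-time-consistent orders — every FIFO queue replay fails
no completion choice of the 1 pending operation (G) rescues it — every subset was tried
for example A, B, C, D, E, F (pending dropped) fails at step 2: B poll() → 78 is not legal there
for example A, C, B, D, E, F (pending dropped) fails at step 3: B poll() → 78 is not legal there

not linearizable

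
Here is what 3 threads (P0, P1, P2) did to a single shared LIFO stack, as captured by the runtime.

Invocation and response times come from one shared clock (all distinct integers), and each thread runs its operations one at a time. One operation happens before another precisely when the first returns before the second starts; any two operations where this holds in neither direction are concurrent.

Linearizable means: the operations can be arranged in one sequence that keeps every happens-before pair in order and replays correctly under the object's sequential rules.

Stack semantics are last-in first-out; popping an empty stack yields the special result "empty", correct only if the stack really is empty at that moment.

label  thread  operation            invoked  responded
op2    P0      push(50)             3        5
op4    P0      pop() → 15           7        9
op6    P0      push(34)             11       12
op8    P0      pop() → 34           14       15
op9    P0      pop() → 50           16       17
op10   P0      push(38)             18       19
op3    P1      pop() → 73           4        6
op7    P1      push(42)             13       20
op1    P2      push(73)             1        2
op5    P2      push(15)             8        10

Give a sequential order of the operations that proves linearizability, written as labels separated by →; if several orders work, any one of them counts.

op1 → op3 → op2 → op5 → op4 → op6 → op8 → op9 → op7 → op10

step 1: op1 push(73) — stack <73>
step 2: op3 pop() → 73 — stack <>
step 3: op2 push(50) — stack <50>
step 4: op5 push(15) — stack <50,15>
step 5: op4 pop() → 15 — stack <50>
step 6: op6 push(34) — stack <50,34>
step 7: op8 pop() → 34 — stack <50>
step 8: op9 pop() → 50 — stack <>
step 9: op7 push(42) — stack <42>
step 10: op10 push(38) — stack <42,38>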